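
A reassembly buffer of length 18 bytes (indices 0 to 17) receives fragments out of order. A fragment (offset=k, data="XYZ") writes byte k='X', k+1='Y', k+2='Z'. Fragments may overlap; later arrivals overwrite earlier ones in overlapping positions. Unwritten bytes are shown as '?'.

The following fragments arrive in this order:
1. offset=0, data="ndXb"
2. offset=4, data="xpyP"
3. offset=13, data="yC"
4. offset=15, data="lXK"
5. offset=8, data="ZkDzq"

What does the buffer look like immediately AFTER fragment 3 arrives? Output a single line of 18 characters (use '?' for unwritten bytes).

Fragment 1: offset=0 data="ndXb" -> buffer=ndXb??????????????
Fragment 2: offset=4 data="xpyP" -> buffer=ndXbxpyP??????????
Fragment 3: offset=13 data="yC" -> buffer=ndXbxpyP?????yC???

Answer: ndXbxpyP?????yC???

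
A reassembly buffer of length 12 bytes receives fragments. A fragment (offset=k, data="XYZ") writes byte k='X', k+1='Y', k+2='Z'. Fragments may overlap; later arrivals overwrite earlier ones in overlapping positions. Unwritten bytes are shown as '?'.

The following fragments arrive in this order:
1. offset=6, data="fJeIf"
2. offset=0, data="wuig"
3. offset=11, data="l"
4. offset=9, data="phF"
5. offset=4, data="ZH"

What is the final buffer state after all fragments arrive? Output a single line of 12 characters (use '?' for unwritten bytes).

Fragment 1: offset=6 data="fJeIf" -> buffer=??????fJeIf?
Fragment 2: offset=0 data="wuig" -> buffer=wuig??fJeIf?
Fragment 3: offset=11 data="l" -> buffer=wuig??fJeIfl
Fragment 4: offset=9 data="phF" -> buffer=wuig??fJephF
Fragment 5: offset=4 data="ZH" -> buffer=wuigZHfJephF

Answer: wuigZHfJephF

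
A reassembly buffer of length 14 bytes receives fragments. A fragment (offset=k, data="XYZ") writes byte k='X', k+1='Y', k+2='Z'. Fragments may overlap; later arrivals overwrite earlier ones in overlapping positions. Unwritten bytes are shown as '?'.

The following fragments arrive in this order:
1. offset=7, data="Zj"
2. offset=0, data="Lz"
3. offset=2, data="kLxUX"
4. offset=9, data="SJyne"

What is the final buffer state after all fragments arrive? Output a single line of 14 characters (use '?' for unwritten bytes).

Fragment 1: offset=7 data="Zj" -> buffer=???????Zj?????
Fragment 2: offset=0 data="Lz" -> buffer=Lz?????Zj?????
Fragment 3: offset=2 data="kLxUX" -> buffer=LzkLxUXZj?????
Fragment 4: offset=9 data="SJyne" -> buffer=LzkLxUXZjSJyne

Answer: LzkLxUXZjSJyne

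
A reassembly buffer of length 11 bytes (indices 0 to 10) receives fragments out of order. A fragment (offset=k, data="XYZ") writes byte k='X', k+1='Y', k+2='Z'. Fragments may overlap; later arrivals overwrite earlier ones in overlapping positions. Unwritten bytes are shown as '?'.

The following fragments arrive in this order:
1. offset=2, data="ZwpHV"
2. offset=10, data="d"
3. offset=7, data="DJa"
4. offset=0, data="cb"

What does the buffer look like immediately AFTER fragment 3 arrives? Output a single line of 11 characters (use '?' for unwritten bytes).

Answer: ??ZwpHVDJad

Derivation:
Fragment 1: offset=2 data="ZwpHV" -> buffer=??ZwpHV????
Fragment 2: offset=10 data="d" -> buffer=??ZwpHV???d
Fragment 3: offset=7 data="DJa" -> buffer=??ZwpHVDJad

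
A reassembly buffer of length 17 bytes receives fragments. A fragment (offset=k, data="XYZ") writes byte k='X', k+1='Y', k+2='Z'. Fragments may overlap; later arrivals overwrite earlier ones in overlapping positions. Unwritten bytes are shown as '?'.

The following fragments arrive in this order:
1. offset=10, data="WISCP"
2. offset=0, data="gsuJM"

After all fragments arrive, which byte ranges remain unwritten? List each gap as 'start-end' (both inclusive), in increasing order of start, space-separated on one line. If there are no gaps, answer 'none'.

Fragment 1: offset=10 len=5
Fragment 2: offset=0 len=5
Gaps: 5-9 15-16

Answer: 5-9 15-16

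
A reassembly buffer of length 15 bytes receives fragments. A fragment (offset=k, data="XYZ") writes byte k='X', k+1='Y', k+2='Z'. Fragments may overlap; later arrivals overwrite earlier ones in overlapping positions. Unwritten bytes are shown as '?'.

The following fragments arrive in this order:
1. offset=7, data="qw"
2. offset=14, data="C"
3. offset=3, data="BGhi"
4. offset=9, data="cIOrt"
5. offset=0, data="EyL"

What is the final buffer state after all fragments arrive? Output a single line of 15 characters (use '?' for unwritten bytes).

Fragment 1: offset=7 data="qw" -> buffer=???????qw??????
Fragment 2: offset=14 data="C" -> buffer=???????qw?????C
Fragment 3: offset=3 data="BGhi" -> buffer=???BGhiqw?????C
Fragment 4: offset=9 data="cIOrt" -> buffer=???BGhiqwcIOrtC
Fragment 5: offset=0 data="EyL" -> buffer=EyLBGhiqwcIOrtC

Answer: EyLBGhiqwcIOrtC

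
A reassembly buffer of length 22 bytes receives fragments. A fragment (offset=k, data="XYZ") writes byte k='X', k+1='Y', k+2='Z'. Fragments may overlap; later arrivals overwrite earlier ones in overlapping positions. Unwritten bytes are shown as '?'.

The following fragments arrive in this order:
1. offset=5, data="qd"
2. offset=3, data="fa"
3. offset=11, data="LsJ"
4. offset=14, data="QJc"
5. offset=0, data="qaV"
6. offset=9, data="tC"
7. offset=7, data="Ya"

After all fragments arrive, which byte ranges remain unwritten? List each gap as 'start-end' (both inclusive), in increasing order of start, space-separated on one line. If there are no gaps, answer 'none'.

Fragment 1: offset=5 len=2
Fragment 2: offset=3 len=2
Fragment 3: offset=11 len=3
Fragment 4: offset=14 len=3
Fragment 5: offset=0 len=3
Fragment 6: offset=9 len=2
Fragment 7: offset=7 len=2
Gaps: 17-21

Answer: 17-21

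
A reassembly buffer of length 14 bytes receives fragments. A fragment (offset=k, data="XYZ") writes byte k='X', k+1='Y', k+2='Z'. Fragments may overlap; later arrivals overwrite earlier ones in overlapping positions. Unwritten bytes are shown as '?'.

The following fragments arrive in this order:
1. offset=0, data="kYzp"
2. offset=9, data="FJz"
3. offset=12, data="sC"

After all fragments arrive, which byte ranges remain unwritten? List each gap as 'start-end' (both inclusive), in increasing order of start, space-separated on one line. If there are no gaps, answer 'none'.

Answer: 4-8

Derivation:
Fragment 1: offset=0 len=4
Fragment 2: offset=9 len=3
Fragment 3: offset=12 len=2
Gaps: 4-8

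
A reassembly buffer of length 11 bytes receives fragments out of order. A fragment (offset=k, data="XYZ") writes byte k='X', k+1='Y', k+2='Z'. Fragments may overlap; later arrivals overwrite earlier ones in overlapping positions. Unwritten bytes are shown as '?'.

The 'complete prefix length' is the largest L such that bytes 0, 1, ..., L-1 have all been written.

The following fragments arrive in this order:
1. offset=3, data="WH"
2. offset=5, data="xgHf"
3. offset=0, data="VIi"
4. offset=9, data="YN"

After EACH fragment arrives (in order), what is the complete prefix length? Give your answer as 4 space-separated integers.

Fragment 1: offset=3 data="WH" -> buffer=???WH?????? -> prefix_len=0
Fragment 2: offset=5 data="xgHf" -> buffer=???WHxgHf?? -> prefix_len=0
Fragment 3: offset=0 data="VIi" -> buffer=VIiWHxgHf?? -> prefix_len=9
Fragment 4: offset=9 data="YN" -> buffer=VIiWHxgHfYN -> prefix_len=11

Answer: 0 0 9 11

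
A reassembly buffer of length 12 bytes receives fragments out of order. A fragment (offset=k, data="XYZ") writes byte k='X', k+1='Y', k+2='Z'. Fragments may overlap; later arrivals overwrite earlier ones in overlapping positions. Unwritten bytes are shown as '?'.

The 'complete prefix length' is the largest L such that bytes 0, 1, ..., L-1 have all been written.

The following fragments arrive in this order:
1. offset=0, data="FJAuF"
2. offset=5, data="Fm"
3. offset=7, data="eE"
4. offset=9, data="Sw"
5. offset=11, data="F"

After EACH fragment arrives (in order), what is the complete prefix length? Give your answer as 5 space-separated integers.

Answer: 5 7 9 11 12

Derivation:
Fragment 1: offset=0 data="FJAuF" -> buffer=FJAuF??????? -> prefix_len=5
Fragment 2: offset=5 data="Fm" -> buffer=FJAuFFm????? -> prefix_len=7
Fragment 3: offset=7 data="eE" -> buffer=FJAuFFmeE??? -> prefix_len=9
Fragment 4: offset=9 data="Sw" -> buffer=FJAuFFmeESw? -> prefix_len=11
Fragment 5: offset=11 data="F" -> buffer=FJAuFFmeESwF -> prefix_len=12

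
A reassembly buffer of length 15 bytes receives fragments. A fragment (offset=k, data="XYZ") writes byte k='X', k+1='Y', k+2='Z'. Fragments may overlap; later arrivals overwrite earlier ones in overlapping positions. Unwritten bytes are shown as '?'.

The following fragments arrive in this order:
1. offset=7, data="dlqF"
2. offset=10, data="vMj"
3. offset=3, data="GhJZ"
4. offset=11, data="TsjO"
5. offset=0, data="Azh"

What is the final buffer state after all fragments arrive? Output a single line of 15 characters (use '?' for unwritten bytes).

Answer: AzhGhJZdlqvTsjO

Derivation:
Fragment 1: offset=7 data="dlqF" -> buffer=???????dlqF????
Fragment 2: offset=10 data="vMj" -> buffer=???????dlqvMj??
Fragment 3: offset=3 data="GhJZ" -> buffer=???GhJZdlqvMj??
Fragment 4: offset=11 data="TsjO" -> buffer=???GhJZdlqvTsjO
Fragment 5: offset=0 data="Azh" -> buffer=AzhGhJZdlqvTsjO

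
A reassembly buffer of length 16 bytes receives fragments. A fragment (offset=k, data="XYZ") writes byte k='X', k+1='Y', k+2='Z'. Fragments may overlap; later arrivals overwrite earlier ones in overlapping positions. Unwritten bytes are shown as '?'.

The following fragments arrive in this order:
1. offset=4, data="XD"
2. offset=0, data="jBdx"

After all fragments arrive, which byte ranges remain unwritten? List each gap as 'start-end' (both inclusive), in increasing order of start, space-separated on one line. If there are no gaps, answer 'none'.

Fragment 1: offset=4 len=2
Fragment 2: offset=0 len=4
Gaps: 6-15

Answer: 6-15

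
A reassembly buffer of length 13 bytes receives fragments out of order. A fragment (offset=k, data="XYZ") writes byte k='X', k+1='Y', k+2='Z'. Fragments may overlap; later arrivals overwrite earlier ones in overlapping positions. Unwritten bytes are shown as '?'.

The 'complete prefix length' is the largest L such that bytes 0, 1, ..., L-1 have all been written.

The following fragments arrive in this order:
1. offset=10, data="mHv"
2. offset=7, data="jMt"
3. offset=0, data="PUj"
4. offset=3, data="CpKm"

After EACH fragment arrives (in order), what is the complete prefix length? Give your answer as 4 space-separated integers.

Fragment 1: offset=10 data="mHv" -> buffer=??????????mHv -> prefix_len=0
Fragment 2: offset=7 data="jMt" -> buffer=???????jMtmHv -> prefix_len=0
Fragment 3: offset=0 data="PUj" -> buffer=PUj????jMtmHv -> prefix_len=3
Fragment 4: offset=3 data="CpKm" -> buffer=PUjCpKmjMtmHv -> prefix_len=13

Answer: 0 0 3 13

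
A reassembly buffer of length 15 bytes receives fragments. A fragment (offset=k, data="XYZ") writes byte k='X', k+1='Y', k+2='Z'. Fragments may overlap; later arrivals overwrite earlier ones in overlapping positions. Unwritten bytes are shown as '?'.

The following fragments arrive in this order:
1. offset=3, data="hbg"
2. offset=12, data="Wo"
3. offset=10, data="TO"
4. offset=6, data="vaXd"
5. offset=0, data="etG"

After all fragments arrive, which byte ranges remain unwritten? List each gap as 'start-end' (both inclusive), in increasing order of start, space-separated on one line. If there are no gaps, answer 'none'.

Fragment 1: offset=3 len=3
Fragment 2: offset=12 len=2
Fragment 3: offset=10 len=2
Fragment 4: offset=6 len=4
Fragment 5: offset=0 len=3
Gaps: 14-14

Answer: 14-14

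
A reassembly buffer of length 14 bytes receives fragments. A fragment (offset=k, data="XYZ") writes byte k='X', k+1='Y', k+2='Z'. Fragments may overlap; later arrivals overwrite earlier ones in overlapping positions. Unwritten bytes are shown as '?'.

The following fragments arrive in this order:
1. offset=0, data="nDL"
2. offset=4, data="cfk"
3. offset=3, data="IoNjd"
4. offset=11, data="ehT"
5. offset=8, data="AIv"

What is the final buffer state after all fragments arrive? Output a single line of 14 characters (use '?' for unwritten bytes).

Answer: nDLIoNjdAIvehT

Derivation:
Fragment 1: offset=0 data="nDL" -> buffer=nDL???????????
Fragment 2: offset=4 data="cfk" -> buffer=nDL?cfk???????
Fragment 3: offset=3 data="IoNjd" -> buffer=nDLIoNjd??????
Fragment 4: offset=11 data="ehT" -> buffer=nDLIoNjd???ehT
Fragment 5: offset=8 data="AIv" -> buffer=nDLIoNjdAIvehT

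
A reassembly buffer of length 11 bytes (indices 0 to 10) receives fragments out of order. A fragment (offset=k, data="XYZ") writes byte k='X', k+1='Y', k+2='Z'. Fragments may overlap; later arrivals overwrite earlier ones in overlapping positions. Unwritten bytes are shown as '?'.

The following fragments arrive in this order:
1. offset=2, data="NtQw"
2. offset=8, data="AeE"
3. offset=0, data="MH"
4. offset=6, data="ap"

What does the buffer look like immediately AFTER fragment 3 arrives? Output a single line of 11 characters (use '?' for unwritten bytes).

Answer: MHNtQw??AeE

Derivation:
Fragment 1: offset=2 data="NtQw" -> buffer=??NtQw?????
Fragment 2: offset=8 data="AeE" -> buffer=??NtQw??AeE
Fragment 3: offset=0 data="MH" -> buffer=MHNtQw??AeE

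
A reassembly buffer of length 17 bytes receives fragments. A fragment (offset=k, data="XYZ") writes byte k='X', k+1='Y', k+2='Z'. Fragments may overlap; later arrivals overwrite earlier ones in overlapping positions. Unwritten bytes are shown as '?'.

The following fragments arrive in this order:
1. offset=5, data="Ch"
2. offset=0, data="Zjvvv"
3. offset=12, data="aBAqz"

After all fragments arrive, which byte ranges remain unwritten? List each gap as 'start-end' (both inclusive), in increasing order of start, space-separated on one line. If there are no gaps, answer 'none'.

Fragment 1: offset=5 len=2
Fragment 2: offset=0 len=5
Fragment 3: offset=12 len=5
Gaps: 7-11

Answer: 7-11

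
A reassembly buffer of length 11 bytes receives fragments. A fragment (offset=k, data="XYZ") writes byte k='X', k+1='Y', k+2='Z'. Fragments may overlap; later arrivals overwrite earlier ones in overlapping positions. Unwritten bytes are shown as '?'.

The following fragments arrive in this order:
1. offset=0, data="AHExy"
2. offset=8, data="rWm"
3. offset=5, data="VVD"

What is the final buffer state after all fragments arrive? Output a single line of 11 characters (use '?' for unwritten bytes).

Fragment 1: offset=0 data="AHExy" -> buffer=AHExy??????
Fragment 2: offset=8 data="rWm" -> buffer=AHExy???rWm
Fragment 3: offset=5 data="VVD" -> buffer=AHExyVVDrWm

Answer: AHExyVVDrWm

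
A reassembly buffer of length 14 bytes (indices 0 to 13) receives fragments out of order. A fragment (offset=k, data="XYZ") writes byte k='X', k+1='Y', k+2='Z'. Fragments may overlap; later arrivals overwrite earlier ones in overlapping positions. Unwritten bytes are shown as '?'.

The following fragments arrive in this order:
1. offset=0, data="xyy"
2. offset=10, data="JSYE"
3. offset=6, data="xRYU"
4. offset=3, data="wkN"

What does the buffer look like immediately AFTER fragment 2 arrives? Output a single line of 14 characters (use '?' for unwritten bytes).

Fragment 1: offset=0 data="xyy" -> buffer=xyy???????????
Fragment 2: offset=10 data="JSYE" -> buffer=xyy???????JSYE

Answer: xyy???????JSYE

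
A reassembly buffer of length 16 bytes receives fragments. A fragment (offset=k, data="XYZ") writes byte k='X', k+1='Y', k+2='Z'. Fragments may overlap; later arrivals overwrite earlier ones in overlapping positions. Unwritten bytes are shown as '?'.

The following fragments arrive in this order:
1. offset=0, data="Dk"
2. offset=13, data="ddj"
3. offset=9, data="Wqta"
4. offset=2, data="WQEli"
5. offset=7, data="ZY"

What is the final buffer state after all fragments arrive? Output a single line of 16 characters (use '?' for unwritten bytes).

Fragment 1: offset=0 data="Dk" -> buffer=Dk??????????????
Fragment 2: offset=13 data="ddj" -> buffer=Dk???????????ddj
Fragment 3: offset=9 data="Wqta" -> buffer=Dk???????Wqtaddj
Fragment 4: offset=2 data="WQEli" -> buffer=DkWQEli??Wqtaddj
Fragment 5: offset=7 data="ZY" -> buffer=DkWQEliZYWqtaddj

Answer: DkWQEliZYWqtaddj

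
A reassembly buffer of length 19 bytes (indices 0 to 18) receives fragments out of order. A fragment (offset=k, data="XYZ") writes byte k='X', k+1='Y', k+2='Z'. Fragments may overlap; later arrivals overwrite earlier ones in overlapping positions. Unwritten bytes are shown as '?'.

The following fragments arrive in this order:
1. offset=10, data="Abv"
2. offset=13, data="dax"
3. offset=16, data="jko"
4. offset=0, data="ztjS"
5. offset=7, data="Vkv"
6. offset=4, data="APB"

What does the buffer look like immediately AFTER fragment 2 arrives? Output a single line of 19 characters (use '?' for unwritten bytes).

Answer: ??????????Abvdax???

Derivation:
Fragment 1: offset=10 data="Abv" -> buffer=??????????Abv??????
Fragment 2: offset=13 data="dax" -> buffer=??????????Abvdax???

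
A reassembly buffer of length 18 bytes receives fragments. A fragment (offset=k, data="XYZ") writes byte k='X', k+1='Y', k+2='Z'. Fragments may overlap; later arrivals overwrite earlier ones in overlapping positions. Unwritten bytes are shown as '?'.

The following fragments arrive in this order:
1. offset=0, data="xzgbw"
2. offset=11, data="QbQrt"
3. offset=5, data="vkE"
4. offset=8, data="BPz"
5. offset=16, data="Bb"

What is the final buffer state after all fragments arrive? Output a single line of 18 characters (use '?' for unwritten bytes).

Answer: xzgbwvkEBPzQbQrtBb

Derivation:
Fragment 1: offset=0 data="xzgbw" -> buffer=xzgbw?????????????
Fragment 2: offset=11 data="QbQrt" -> buffer=xzgbw??????QbQrt??
Fragment 3: offset=5 data="vkE" -> buffer=xzgbwvkE???QbQrt??
Fragment 4: offset=8 data="BPz" -> buffer=xzgbwvkEBPzQbQrt??
Fragment 5: offset=16 data="Bb" -> buffer=xzgbwvkEBPzQbQrtBb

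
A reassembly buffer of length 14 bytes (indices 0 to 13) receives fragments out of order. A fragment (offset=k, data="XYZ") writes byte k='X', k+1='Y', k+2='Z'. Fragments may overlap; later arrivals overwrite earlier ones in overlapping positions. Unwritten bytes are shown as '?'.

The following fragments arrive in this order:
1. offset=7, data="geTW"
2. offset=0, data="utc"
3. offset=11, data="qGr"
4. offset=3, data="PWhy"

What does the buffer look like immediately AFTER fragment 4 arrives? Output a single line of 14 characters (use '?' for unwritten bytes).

Answer: utcPWhygeTWqGr

Derivation:
Fragment 1: offset=7 data="geTW" -> buffer=???????geTW???
Fragment 2: offset=0 data="utc" -> buffer=utc????geTW???
Fragment 3: offset=11 data="qGr" -> buffer=utc????geTWqGr
Fragment 4: offset=3 data="PWhy" -> buffer=utcPWhygeTWqGr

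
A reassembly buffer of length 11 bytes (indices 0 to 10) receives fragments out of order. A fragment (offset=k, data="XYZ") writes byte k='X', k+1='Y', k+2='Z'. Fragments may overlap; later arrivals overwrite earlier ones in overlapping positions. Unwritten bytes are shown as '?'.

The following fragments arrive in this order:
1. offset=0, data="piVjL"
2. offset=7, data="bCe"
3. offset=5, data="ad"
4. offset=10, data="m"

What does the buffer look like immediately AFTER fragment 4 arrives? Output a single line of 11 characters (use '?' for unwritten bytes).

Answer: piVjLadbCem

Derivation:
Fragment 1: offset=0 data="piVjL" -> buffer=piVjL??????
Fragment 2: offset=7 data="bCe" -> buffer=piVjL??bCe?
Fragment 3: offset=5 data="ad" -> buffer=piVjLadbCe?
Fragment 4: offset=10 data="m" -> buffer=piVjLadbCem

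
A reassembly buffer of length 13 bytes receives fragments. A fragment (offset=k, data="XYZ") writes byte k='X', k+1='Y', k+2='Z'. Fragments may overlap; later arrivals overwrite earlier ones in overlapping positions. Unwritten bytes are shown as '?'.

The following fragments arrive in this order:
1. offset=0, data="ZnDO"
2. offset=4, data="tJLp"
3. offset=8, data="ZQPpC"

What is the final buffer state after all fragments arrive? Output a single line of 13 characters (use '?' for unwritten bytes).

Fragment 1: offset=0 data="ZnDO" -> buffer=ZnDO?????????
Fragment 2: offset=4 data="tJLp" -> buffer=ZnDOtJLp?????
Fragment 3: offset=8 data="ZQPpC" -> buffer=ZnDOtJLpZQPpC

Answer: ZnDOtJLpZQPpC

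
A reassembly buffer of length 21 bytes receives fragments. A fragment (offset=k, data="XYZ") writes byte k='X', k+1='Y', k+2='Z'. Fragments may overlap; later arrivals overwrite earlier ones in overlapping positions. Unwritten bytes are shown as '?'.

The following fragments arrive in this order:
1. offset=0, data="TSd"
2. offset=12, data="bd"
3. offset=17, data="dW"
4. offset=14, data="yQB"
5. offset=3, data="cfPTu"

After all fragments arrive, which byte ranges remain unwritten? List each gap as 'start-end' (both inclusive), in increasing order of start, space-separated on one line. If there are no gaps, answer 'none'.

Answer: 8-11 19-20

Derivation:
Fragment 1: offset=0 len=3
Fragment 2: offset=12 len=2
Fragment 3: offset=17 len=2
Fragment 4: offset=14 len=3
Fragment 5: offset=3 len=5
Gaps: 8-11 19-20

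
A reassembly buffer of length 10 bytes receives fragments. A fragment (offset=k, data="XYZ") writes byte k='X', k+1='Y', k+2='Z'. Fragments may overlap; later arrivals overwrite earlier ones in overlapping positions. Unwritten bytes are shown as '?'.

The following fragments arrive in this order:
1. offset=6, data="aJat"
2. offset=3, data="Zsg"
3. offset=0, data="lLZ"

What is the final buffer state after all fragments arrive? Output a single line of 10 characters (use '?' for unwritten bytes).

Answer: lLZZsgaJat

Derivation:
Fragment 1: offset=6 data="aJat" -> buffer=??????aJat
Fragment 2: offset=3 data="Zsg" -> buffer=???ZsgaJat
Fragment 3: offset=0 data="lLZ" -> buffer=lLZZsgaJat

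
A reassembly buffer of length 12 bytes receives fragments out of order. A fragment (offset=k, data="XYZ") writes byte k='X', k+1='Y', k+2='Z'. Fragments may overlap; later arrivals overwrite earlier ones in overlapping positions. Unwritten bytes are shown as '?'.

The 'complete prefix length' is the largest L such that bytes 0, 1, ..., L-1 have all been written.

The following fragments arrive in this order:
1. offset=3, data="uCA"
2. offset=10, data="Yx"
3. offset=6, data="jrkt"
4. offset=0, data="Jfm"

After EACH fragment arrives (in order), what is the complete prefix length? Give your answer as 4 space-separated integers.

Answer: 0 0 0 12

Derivation:
Fragment 1: offset=3 data="uCA" -> buffer=???uCA?????? -> prefix_len=0
Fragment 2: offset=10 data="Yx" -> buffer=???uCA????Yx -> prefix_len=0
Fragment 3: offset=6 data="jrkt" -> buffer=???uCAjrktYx -> prefix_len=0
Fragment 4: offset=0 data="Jfm" -> buffer=JfmuCAjrktYx -> prefix_len=12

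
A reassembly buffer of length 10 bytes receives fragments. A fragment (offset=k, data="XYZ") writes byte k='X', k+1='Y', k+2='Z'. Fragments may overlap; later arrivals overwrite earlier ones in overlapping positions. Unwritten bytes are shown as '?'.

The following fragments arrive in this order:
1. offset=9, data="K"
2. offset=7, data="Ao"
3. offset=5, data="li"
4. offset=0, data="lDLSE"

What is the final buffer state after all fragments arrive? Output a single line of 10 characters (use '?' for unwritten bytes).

Fragment 1: offset=9 data="K" -> buffer=?????????K
Fragment 2: offset=7 data="Ao" -> buffer=???????AoK
Fragment 3: offset=5 data="li" -> buffer=?????liAoK
Fragment 4: offset=0 data="lDLSE" -> buffer=lDLSEliAoK

Answer: lDLSEliAoK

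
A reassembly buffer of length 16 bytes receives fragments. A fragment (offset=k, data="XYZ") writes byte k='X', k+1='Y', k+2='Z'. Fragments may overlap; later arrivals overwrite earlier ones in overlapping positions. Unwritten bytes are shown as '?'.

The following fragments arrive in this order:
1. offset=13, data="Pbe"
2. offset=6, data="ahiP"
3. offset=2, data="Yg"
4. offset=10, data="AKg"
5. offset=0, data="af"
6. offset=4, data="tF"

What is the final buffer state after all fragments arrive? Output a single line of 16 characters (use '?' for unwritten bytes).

Fragment 1: offset=13 data="Pbe" -> buffer=?????????????Pbe
Fragment 2: offset=6 data="ahiP" -> buffer=??????ahiP???Pbe
Fragment 3: offset=2 data="Yg" -> buffer=??Yg??ahiP???Pbe
Fragment 4: offset=10 data="AKg" -> buffer=??Yg??ahiPAKgPbe
Fragment 5: offset=0 data="af" -> buffer=afYg??ahiPAKgPbe
Fragment 6: offset=4 data="tF" -> buffer=afYgtFahiPAKgPbe

Answer: afYgtFahiPAKgPbe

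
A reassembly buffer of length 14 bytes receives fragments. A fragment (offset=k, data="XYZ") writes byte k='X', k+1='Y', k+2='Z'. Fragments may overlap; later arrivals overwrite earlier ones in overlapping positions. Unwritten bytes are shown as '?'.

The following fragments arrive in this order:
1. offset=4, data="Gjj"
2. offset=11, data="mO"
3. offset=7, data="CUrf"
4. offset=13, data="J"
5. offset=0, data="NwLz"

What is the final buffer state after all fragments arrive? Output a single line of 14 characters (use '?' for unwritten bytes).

Answer: NwLzGjjCUrfmOJ

Derivation:
Fragment 1: offset=4 data="Gjj" -> buffer=????Gjj???????
Fragment 2: offset=11 data="mO" -> buffer=????Gjj????mO?
Fragment 3: offset=7 data="CUrf" -> buffer=????GjjCUrfmO?
Fragment 4: offset=13 data="J" -> buffer=????GjjCUrfmOJ
Fragment 5: offset=0 data="NwLz" -> buffer=NwLzGjjCUrfmOJ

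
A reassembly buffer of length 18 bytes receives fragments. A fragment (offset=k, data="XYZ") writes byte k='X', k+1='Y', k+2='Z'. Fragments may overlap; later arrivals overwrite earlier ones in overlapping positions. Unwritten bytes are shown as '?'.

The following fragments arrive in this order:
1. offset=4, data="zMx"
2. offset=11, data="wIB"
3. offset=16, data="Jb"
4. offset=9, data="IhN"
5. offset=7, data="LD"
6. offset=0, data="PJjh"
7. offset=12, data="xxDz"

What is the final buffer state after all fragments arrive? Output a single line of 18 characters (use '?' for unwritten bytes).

Answer: PJjhzMxLDIhNxxDzJb

Derivation:
Fragment 1: offset=4 data="zMx" -> buffer=????zMx???????????
Fragment 2: offset=11 data="wIB" -> buffer=????zMx????wIB????
Fragment 3: offset=16 data="Jb" -> buffer=????zMx????wIB??Jb
Fragment 4: offset=9 data="IhN" -> buffer=????zMx??IhNIB??Jb
Fragment 5: offset=7 data="LD" -> buffer=????zMxLDIhNIB??Jb
Fragment 6: offset=0 data="PJjh" -> buffer=PJjhzMxLDIhNIB??Jb
Fragment 7: offset=12 data="xxDz" -> buffer=PJjhzMxLDIhNxxDzJb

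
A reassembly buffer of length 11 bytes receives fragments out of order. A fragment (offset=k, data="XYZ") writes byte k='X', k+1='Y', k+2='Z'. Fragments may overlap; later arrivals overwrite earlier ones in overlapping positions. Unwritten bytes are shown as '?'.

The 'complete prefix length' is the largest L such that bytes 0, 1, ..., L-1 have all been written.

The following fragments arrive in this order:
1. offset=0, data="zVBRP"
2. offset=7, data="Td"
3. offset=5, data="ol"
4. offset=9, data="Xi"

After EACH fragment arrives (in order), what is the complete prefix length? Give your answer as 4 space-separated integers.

Fragment 1: offset=0 data="zVBRP" -> buffer=zVBRP?????? -> prefix_len=5
Fragment 2: offset=7 data="Td" -> buffer=zVBRP??Td?? -> prefix_len=5
Fragment 3: offset=5 data="ol" -> buffer=zVBRPolTd?? -> prefix_len=9
Fragment 4: offset=9 data="Xi" -> buffer=zVBRPolTdXi -> prefix_len=11

Answer: 5 5 9 11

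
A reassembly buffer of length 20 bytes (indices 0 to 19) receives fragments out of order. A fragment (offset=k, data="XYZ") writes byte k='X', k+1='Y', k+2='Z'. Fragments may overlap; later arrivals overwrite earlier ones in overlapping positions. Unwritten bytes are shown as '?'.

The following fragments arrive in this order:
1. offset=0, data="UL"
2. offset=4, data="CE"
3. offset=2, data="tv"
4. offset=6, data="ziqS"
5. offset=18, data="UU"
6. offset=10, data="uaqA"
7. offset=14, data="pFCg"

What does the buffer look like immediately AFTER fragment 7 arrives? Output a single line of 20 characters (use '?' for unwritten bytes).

Answer: ULtvCEziqSuaqApFCgUU

Derivation:
Fragment 1: offset=0 data="UL" -> buffer=UL??????????????????
Fragment 2: offset=4 data="CE" -> buffer=UL??CE??????????????
Fragment 3: offset=2 data="tv" -> buffer=ULtvCE??????????????
Fragment 4: offset=6 data="ziqS" -> buffer=ULtvCEziqS??????????
Fragment 5: offset=18 data="UU" -> buffer=ULtvCEziqS????????UU
Fragment 6: offset=10 data="uaqA" -> buffer=ULtvCEziqSuaqA????UU
Fragment 7: offset=14 data="pFCg" -> buffer=ULtvCEziqSuaqApFCgUU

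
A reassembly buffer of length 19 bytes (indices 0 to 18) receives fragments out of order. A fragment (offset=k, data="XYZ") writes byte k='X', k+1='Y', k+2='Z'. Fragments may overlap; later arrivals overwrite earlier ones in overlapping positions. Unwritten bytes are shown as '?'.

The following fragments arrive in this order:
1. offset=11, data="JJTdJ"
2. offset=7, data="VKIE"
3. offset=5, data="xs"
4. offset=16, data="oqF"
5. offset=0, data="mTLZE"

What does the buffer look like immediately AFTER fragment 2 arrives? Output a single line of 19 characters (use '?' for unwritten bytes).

Fragment 1: offset=11 data="JJTdJ" -> buffer=???????????JJTdJ???
Fragment 2: offset=7 data="VKIE" -> buffer=???????VKIEJJTdJ???

Answer: ???????VKIEJJTdJ???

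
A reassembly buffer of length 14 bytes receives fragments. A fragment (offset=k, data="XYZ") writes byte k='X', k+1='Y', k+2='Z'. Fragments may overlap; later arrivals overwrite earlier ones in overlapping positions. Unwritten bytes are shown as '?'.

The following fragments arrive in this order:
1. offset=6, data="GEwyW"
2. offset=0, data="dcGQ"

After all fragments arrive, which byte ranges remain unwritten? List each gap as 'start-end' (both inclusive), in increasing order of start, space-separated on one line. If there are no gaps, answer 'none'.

Answer: 4-5 11-13

Derivation:
Fragment 1: offset=6 len=5
Fragment 2: offset=0 len=4
Gaps: 4-5 11-13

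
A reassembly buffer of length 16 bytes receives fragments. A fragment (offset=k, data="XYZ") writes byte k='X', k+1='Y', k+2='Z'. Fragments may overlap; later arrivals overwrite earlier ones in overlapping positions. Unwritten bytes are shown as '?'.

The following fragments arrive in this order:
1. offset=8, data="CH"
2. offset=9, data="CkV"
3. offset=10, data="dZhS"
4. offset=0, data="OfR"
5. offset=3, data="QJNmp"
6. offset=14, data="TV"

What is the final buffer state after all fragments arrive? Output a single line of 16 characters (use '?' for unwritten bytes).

Fragment 1: offset=8 data="CH" -> buffer=????????CH??????
Fragment 2: offset=9 data="CkV" -> buffer=????????CCkV????
Fragment 3: offset=10 data="dZhS" -> buffer=????????CCdZhS??
Fragment 4: offset=0 data="OfR" -> buffer=OfR?????CCdZhS??
Fragment 5: offset=3 data="QJNmp" -> buffer=OfRQJNmpCCdZhS??
Fragment 6: offset=14 data="TV" -> buffer=OfRQJNmpCCdZhSTV

Answer: OfRQJNmpCCdZhSTV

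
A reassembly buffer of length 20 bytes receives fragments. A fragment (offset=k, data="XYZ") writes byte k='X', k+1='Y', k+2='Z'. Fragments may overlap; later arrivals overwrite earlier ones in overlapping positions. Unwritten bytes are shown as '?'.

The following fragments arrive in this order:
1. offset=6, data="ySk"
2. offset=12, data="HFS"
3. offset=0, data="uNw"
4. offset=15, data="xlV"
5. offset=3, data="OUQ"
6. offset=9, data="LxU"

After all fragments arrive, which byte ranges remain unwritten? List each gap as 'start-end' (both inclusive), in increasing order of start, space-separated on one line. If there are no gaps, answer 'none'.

Fragment 1: offset=6 len=3
Fragment 2: offset=12 len=3
Fragment 3: offset=0 len=3
Fragment 4: offset=15 len=3
Fragment 5: offset=3 len=3
Fragment 6: offset=9 len=3
Gaps: 18-19

Answer: 18-19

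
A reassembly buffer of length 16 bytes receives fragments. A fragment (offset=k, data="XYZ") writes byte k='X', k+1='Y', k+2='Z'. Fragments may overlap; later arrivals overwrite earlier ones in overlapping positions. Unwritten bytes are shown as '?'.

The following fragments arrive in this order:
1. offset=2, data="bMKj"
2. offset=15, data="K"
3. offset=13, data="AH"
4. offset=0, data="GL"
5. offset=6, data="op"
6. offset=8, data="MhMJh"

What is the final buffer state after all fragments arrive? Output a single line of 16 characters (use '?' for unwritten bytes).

Fragment 1: offset=2 data="bMKj" -> buffer=??bMKj??????????
Fragment 2: offset=15 data="K" -> buffer=??bMKj?????????K
Fragment 3: offset=13 data="AH" -> buffer=??bMKj???????AHK
Fragment 4: offset=0 data="GL" -> buffer=GLbMKj???????AHK
Fragment 5: offset=6 data="op" -> buffer=GLbMKjop?????AHK
Fragment 6: offset=8 data="MhMJh" -> buffer=GLbMKjopMhMJhAHK

Answer: GLbMKjopMhMJhAHK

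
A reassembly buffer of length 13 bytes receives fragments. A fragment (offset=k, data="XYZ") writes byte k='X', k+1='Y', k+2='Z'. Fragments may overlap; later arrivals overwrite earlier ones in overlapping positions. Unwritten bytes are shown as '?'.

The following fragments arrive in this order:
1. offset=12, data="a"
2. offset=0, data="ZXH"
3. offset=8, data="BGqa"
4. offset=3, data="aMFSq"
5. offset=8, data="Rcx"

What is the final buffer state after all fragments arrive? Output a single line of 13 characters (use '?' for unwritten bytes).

Fragment 1: offset=12 data="a" -> buffer=????????????a
Fragment 2: offset=0 data="ZXH" -> buffer=ZXH?????????a
Fragment 3: offset=8 data="BGqa" -> buffer=ZXH?????BGqaa
Fragment 4: offset=3 data="aMFSq" -> buffer=ZXHaMFSqBGqaa
Fragment 5: offset=8 data="Rcx" -> buffer=ZXHaMFSqRcxaa

Answer: ZXHaMFSqRcxaa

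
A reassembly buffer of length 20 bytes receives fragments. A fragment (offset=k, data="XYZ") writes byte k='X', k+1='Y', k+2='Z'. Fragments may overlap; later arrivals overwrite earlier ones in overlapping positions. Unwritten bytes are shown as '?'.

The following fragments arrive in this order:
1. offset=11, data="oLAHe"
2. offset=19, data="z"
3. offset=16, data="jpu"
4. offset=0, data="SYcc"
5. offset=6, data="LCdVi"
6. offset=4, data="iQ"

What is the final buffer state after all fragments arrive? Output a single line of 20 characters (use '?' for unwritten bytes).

Fragment 1: offset=11 data="oLAHe" -> buffer=???????????oLAHe????
Fragment 2: offset=19 data="z" -> buffer=???????????oLAHe???z
Fragment 3: offset=16 data="jpu" -> buffer=???????????oLAHejpuz
Fragment 4: offset=0 data="SYcc" -> buffer=SYcc???????oLAHejpuz
Fragment 5: offset=6 data="LCdVi" -> buffer=SYcc??LCdVioLAHejpuz
Fragment 6: offset=4 data="iQ" -> buffer=SYcciQLCdVioLAHejpuz

Answer: SYcciQLCdVioLAHejpuz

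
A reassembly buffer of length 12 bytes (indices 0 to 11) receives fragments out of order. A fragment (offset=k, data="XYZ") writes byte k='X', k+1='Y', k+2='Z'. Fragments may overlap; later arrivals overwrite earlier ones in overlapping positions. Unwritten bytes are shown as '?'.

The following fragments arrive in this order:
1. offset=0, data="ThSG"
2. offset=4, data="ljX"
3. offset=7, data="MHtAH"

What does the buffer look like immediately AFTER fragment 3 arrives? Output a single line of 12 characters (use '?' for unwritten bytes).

Fragment 1: offset=0 data="ThSG" -> buffer=ThSG????????
Fragment 2: offset=4 data="ljX" -> buffer=ThSGljX?????
Fragment 3: offset=7 data="MHtAH" -> buffer=ThSGljXMHtAH

Answer: ThSGljXMHtAH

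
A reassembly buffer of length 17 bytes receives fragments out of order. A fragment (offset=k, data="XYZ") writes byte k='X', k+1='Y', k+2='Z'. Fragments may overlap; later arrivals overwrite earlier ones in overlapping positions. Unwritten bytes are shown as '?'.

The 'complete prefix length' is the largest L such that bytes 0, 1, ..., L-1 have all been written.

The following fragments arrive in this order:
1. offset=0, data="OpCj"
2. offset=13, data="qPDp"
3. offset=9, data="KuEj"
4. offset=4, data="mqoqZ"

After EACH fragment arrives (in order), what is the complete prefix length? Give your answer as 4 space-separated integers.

Answer: 4 4 4 17

Derivation:
Fragment 1: offset=0 data="OpCj" -> buffer=OpCj????????????? -> prefix_len=4
Fragment 2: offset=13 data="qPDp" -> buffer=OpCj?????????qPDp -> prefix_len=4
Fragment 3: offset=9 data="KuEj" -> buffer=OpCj?????KuEjqPDp -> prefix_len=4
Fragment 4: offset=4 data="mqoqZ" -> buffer=OpCjmqoqZKuEjqPDp -> prefix_len=17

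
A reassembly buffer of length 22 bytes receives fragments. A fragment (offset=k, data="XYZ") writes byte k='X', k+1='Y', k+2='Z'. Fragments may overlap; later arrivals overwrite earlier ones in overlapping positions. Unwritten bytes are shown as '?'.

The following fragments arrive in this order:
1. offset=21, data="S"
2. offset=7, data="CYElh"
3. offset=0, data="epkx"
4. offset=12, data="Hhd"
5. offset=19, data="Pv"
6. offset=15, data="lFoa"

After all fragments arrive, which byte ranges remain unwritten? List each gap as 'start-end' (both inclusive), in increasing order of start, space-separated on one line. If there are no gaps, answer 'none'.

Fragment 1: offset=21 len=1
Fragment 2: offset=7 len=5
Fragment 3: offset=0 len=4
Fragment 4: offset=12 len=3
Fragment 5: offset=19 len=2
Fragment 6: offset=15 len=4
Gaps: 4-6

Answer: 4-6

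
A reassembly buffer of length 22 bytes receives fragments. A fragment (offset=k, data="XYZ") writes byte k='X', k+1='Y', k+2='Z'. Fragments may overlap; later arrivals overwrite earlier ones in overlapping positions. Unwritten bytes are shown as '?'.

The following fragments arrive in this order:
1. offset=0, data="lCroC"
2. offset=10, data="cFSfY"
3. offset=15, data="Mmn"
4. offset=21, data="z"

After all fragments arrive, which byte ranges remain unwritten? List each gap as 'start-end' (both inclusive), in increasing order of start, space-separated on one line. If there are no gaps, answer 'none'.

Fragment 1: offset=0 len=5
Fragment 2: offset=10 len=5
Fragment 3: offset=15 len=3
Fragment 4: offset=21 len=1
Gaps: 5-9 18-20

Answer: 5-9 18-20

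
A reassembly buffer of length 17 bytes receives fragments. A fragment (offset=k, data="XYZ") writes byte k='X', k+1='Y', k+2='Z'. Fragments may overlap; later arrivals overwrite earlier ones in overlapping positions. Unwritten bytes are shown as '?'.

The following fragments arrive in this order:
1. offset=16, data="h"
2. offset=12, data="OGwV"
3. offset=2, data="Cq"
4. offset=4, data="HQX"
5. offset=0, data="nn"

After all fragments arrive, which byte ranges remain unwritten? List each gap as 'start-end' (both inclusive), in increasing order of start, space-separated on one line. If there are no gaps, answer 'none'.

Answer: 7-11

Derivation:
Fragment 1: offset=16 len=1
Fragment 2: offset=12 len=4
Fragment 3: offset=2 len=2
Fragment 4: offset=4 len=3
Fragment 5: offset=0 len=2
Gaps: 7-11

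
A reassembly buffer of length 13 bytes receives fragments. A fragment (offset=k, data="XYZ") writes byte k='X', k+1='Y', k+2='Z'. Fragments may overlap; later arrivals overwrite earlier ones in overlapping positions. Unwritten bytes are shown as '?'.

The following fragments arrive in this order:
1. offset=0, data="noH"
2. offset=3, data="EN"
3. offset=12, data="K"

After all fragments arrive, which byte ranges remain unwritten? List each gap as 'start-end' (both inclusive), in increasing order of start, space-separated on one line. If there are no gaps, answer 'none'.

Answer: 5-11

Derivation:
Fragment 1: offset=0 len=3
Fragment 2: offset=3 len=2
Fragment 3: offset=12 len=1
Gaps: 5-11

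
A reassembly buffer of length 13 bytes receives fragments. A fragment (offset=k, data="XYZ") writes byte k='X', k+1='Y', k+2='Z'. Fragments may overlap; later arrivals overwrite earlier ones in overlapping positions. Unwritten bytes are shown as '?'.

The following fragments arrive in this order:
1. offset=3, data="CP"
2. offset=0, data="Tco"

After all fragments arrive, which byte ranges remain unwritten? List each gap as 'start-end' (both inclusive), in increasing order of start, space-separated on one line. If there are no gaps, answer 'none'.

Answer: 5-12

Derivation:
Fragment 1: offset=3 len=2
Fragment 2: offset=0 len=3
Gaps: 5-12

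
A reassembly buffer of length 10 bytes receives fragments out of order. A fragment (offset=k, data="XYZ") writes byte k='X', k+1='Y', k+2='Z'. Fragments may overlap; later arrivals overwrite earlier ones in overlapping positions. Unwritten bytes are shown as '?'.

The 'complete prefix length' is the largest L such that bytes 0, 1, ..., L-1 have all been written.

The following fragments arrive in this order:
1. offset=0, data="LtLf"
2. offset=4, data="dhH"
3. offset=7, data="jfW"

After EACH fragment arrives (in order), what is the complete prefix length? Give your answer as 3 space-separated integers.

Answer: 4 7 10

Derivation:
Fragment 1: offset=0 data="LtLf" -> buffer=LtLf?????? -> prefix_len=4
Fragment 2: offset=4 data="dhH" -> buffer=LtLfdhH??? -> prefix_len=7
Fragment 3: offset=7 data="jfW" -> buffer=LtLfdhHjfW -> prefix_len=10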